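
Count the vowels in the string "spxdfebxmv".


Input string: 'spxdfebxmv'
Operation: count vowels (a, e, i, o, u)
Scan: s[0]='s', s[1]='p', s[2]='x', s[3]='d', s[4]='f', s[5]='e' (vowel), s[6]='b', s[7]='x', s[8]='m', s[9]='v'
Vowels found: 1
Result: 1


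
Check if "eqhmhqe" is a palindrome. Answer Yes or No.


Input string: 'eqhmhqe'
Reversed: 'eqhmhqe'
Compare pairs: s[0]='e' vs s[6]='e' (match), s[1]='q' vs s[5]='q' (match), s[2]='h' vs s[4]='h' (match)
Palindrome: Yes


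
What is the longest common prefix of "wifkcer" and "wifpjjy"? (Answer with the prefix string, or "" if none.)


String 1: 'wifkcer'
String 2: 'wifpjjy'
Compare position by position:
pos 0: 'w' vs 'w' match
pos 1: 'i' vs 'i' match
pos 2: 'f' vs 'f' match
pos 3: 'k' vs 'p' differ -> stop
Longest common prefix: "wif" (length 3)


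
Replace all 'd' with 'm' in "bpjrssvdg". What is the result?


Input string: 'bpjrssvdg'
Operation: replace 'd' with 'm'
Positions of 'd': 7
After replacement: bpjrssvmg


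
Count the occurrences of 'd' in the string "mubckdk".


Input string: 'mubckdk'
Target character: 'd'
Scan each position: s[5]='d'
Matches found at indices: 5
Total: 1


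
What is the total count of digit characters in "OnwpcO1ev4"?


Input string: 'OnwpcO1ev4'
Operation: count digit characters (0-9)
Scan: 'O', 'n', 'w', 'p', 'c', 'O', '1'(digit), 'e', 'v', '4'(digit)
Digits found: 2
Result: 2


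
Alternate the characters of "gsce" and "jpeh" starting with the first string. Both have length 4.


String 1: 'gsce'
String 2: 'jpeh'
Operation: alternate characters
Pairs: 'g'+'j', 's'+'p', 'c'+'e', 'e'+'h'
Result: gjspceeh


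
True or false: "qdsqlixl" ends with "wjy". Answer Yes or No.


Input string: 'qdsqlixl'
Suffix to check: 'wjy'
Last 3 characters of input: 'ixl'
Match: False
Result: No


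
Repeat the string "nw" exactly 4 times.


Input string: 'nw'
Operation: repeat 4 times
Concatenation: 'nw' + 'nw' + 'nw' + 'nw'
Result: nwnwnwnw


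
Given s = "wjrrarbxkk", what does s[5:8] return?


Input string: 'wjrrarbxkk'
Operation: slice [5:8]
Extract characters: s[5]='r', s[6]='b', s[7]='x'
Result: rbx


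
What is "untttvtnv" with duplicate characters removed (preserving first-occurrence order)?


Input: 'untttvtnv'
Operation: keep first occurrence of each character
Scan: s[0]='u' new -> keep; s[1]='n' new -> keep; s[2]='t' new -> keep; s[3]='t' seen -> skip; s[4]='t' seen -> skip; s[5]='v' new -> keep; s[6]='t' seen -> skip; s[7]='n' seen -> skip; s[8]='v' seen -> skip
Result: untv


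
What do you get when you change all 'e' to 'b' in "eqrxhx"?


Input string: 'eqrxhx'
Operation: replace 'e' with 'b'
Positions of 'e': 0
After replacement: bqrxhx


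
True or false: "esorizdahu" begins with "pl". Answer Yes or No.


Input string: 'esorizdahu'
Prefix to check: 'pl'
First 2 characters of input: 'es'
Match: False
Result: No


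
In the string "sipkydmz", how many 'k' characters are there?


Input string: 'sipkydmz'
Target character: 'k'
Scan each position: s[3]='k'
Matches found at indices: 3
Total: 1


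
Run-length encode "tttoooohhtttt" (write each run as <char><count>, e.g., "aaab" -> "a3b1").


Input: 'tttoooohhtttt'
Operation: identify consecutive runs
Runs: 'ttt' -> t3, 'oooo' -> o4, 'hh' -> h2, 'tttt' -> t4
Encoded: t3o4h2t4


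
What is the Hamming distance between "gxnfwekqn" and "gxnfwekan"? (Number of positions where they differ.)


String 1: 'gxnfwekqn'
String 2: 'gxnfwekan'
Compare each position: pos 0: 'g'=='g', pos 1: 'x'=='x', pos 2: 'n'=='n', pos 3: 'f'=='f', pos 4: 'w'=='w', pos 5: 'e'=='e', pos 6: 'k'=='k', pos 7: 'q'!='a', pos 8: 'n'=='n'
Differing positions: 1
Hamming distance: 1


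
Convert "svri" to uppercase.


Input string: 'svri'
Operation: convert each letter to uppercase
Mapping: 's'->'S', 'v'->'V', 'r'->'R', 'i'->'I'
Result: SVRI


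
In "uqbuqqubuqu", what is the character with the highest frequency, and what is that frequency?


Input: 'uqbuqqubuqu'
Operation: tally each character
Counts: 'b':2, 'q':4, 'u':5
Maximum: 'u' appears 5 times


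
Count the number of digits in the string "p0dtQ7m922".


Input string: 'p0dtQ7m922'
Operation: count digit characters (0-9)
Scan: 'p', '0'(digit), 'd', 't', 'Q', '7'(digit), 'm', '9'(digit), '2'(digit), '2'(digit)
Digits found: 5
Result: 5


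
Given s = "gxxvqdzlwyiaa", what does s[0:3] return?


Input string: 'gxxvqdzlwyiaa'
Operation: slice [0:3]
Extract characters: s[0]='g', s[1]='x', s[2]='x'
Result: gxx


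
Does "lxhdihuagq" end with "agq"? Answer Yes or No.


Input string: 'lxhdihuagq'
Suffix to check: 'agq'
Last 3 characters of input: 'agq'
Match: True
Result: Yes


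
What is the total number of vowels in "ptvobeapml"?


Input string: 'ptvobeapml'
Operation: count vowels (a, e, i, o, u)
Scan: s[0]='p', s[1]='t', s[2]='v', s[3]='o' (vowel), s[4]='b', s[5]='e' (vowel), s[6]='a' (vowel), s[7]='p', s[8]='m', s[9]='l'
Vowels found: 3
Result: 3


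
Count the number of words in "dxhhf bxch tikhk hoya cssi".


Input string: 'dxhhf bxch tikhk hoya cssi'
Operation: split by spaces
Words found: 'dxhhf', 'bxch', 'tikhk', 'hoya', 'cssi'
Word count: 5


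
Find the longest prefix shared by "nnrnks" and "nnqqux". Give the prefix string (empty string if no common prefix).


String 1: 'nnrnks'
String 2: 'nnqqux'
Compare position by position:
pos 0: 'n' vs 'n' match
pos 1: 'n' vs 'n' match
pos 2: 'r' vs 'q' differ -> stop
Longest common prefix: "nn" (length 2)


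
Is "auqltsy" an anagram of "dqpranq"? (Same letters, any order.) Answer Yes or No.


String 1: 'dqpranq' -> sorted: 'adnpqqr'
String 2: 'auqltsy' -> sorted: 'alqstuy'
Compare sorted forms: 'adnpqqr' != 'alqstuy'
Anagram: No


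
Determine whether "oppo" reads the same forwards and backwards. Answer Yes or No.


Input string: 'oppo'
Reversed: 'oppo'
Compare pairs: s[0]='o' vs s[3]='o' (match), s[1]='p' vs s[2]='p' (match)
Palindrome: Yes


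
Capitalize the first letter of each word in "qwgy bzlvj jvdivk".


Input string: 'qwgy bzlvj jvdivk'
Operation: capitalize first letter of each word
Word transformations: 'qwgy'->'Qwgy', 'bzlvj'->'Bzlvj', 'jvdivk'->'Jvdivk'
Result: Qwgy Bzlvj Jvdivk


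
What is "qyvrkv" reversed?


Input string: 'qyvrkv'
Operation: reverse character order
Original order: 'q' -> 'y' -> 'v' -> 'r' -> 'k' -> 'v'
Reversed order: 'v' -> 'k' -> 'r' -> 'v' -> 'y' -> 'q'
Result: vkrvyq


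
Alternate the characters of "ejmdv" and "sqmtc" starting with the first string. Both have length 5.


String 1: 'ejmdv'
String 2: 'sqmtc'
Operation: alternate characters
Pairs: 'e'+'s', 'j'+'q', 'm'+'m', 'd'+'t', 'v'+'c'
Result: esjqmmdtvc


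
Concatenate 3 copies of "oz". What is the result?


Input string: 'oz'
Operation: repeat 3 times
Concatenation: 'oz' + 'oz' + 'oz'
Result: ozozoz


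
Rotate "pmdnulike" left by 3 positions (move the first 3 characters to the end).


Input: 'pmdnulike', shift = 3
Operation: split at index 3 and swap parts
Front part s[0:3] = 'pmd'
Back part s[3:] = 'nulike'
Rotated = back + front = 'nulike' + 'pmd'
Result: nulikepmd


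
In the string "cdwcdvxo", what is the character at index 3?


Input string: 'cdwcdvxo'
Operation: get character at index 3
Index mapping: s[0]='c', s[1]='d', s[2]='w', s[3]='c'
Result: 'c'


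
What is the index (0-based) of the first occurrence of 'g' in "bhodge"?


Input string: 'bhodge'
Target: 'g'
Scanning left to right: s[0]='b', s[1]='h', s[2]='o', s[3]='d', s[4]='g'
First match at index: 4


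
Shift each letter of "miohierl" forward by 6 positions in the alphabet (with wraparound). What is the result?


Input: 'miohierl', shift = 6
Operation: for each letter, (position + 6) mod 26
Mapping: 'm'(12+6=18)->'s', 'i'(8+6=14)->'o', 'o'(14+6=20)->'u', 'h'(7+6=13)->'n', 'i'(8+6=14)->'o', 'e'(4+6=10)->'k', 'r'(17+6=23)->'x', 'l'(11+6=17)->'r'
Result: sounokxr


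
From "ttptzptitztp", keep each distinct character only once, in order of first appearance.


Input: 'ttptzptitztp'
Operation: keep first occurrence of each character
Scan: s[0]='t' new -> keep; s[1]='t' seen -> skip; s[2]='p' new -> keep; s[3]='t' seen -> skip; s[4]='z' new -> keep; s[5]='p' seen -> skip; s[6]='t' seen -> skip; s[7]='i' new -> keep; s[8]='t' seen -> skip; s[9]='z' seen -> skip; s[10]='t' seen -> skip; s[11]='p' seen -> skip
Result: tpzi


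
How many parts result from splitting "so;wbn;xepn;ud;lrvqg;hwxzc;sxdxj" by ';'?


Input string: 'so;wbn;xepn;ud;lrvqg;hwxzc;sxdxj'
Delimiter: ';'
Split result: 'so', 'wbn', 'xepn', 'ud', 'lrvqg', 'hwxzc', 'sxdxj'
Number of parts: 7


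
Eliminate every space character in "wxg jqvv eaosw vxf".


Input string: 'wxg jqvv eaosw vxf'
Operation: remove all spaces
Words: 'wxg', 'jqvv', 'eaosw', 'vxf'
Join without spaces: wxgjqvveaoswvxf


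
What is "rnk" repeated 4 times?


Input string: 'rnk'
Operation: repeat 4 times
Concatenation: 'rnk' + 'rnk' + 'rnk' + 'rnk'
Result: rnkrnkrnkrnk


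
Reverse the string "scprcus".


Input string: 'scprcus'
Operation: reverse character order
Original order: 's' -> 'c' -> 'p' -> 'r' -> 'c' -> 'u' -> 's'
Reversed order: 's' -> 'u' -> 'c' -> 'r' -> 'p' -> 'c' -> 's'
Result: sucrpcs


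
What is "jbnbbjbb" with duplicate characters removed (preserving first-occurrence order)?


Input: 'jbnbbjbb'
Operation: keep first occurrence of each character
Scan: s[0]='j' new -> keep; s[1]='b' new -> keep; s[2]='n' new -> keep; s[3]='b' seen -> skip; s[4]='b' seen -> skip; s[5]='j' seen -> skip; s[6]='b' seen -> skip; s[7]='b' seen -> skip
Result: jbn


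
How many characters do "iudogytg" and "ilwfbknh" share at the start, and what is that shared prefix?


String 1: 'iudogytg'
String 2: 'ilwfbknh'
Compare position by position:
pos 0: 'i' vs 'i' match
pos 1: 'u' vs 'l' differ -> stop
Longest common prefix: "i" (length 1)


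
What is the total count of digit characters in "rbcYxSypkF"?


Input string: 'rbcYxSypkF'
Operation: count digit characters (0-9)
Scan: 'r', 'b', 'c', 'Y', 'x', 'S', 'y', 'p', 'k', 'F'
Digits found: 0
Result: 0


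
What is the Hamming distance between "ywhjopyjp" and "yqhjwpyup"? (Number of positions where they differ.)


String 1: 'ywhjopyjp'
String 2: 'yqhjwpyup'
Compare each position: pos 0: 'y'=='y', pos 1: 'w'!='q', pos 2: 'h'=='h', pos 3: 'j'=='j', pos 4: 'o'!='w', pos 5: 'p'=='p', pos 6: 'y'=='y', pos 7: 'j'!='u', pos 8: 'p'=='p'
Differing positions: 3
Hamming distance: 3


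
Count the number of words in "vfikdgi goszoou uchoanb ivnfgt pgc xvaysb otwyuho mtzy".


Input string: 'vfikdgi goszoou uchoanb ivnfgt pgc xvaysb otwyuho mtzy'
Operation: split by spaces
Words found: 'vfikdgi', 'goszoou', 'uchoanb', 'ivnfgt', 'pgc', 'xvaysb', 'otwyuho', 'mtzy'
Word count: 8


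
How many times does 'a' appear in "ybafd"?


Input string: 'ybafd'
Target character: 'a'
Scan each position: s[2]='a'
Matches found at indices: 2
Total: 1


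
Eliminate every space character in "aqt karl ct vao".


Input string: 'aqt karl ct vao'
Operation: remove all spaces
Words: 'aqt', 'karl', 'ct', 'vao'
Join without spaces: aqtkarlctvao


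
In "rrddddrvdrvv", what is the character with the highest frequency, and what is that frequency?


Input: 'rrddddrvdrvv'
Operation: tally each character
Counts: 'd':5, 'r':4, 'v':3
Maximum: 'd' appears 5 times


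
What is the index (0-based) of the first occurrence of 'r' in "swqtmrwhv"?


Input string: 'swqtmrwhv'
Target: 'r'
Scanning left to right: s[0]='s', s[1]='w', s[2]='q', s[3]='t', s[4]='m', s[5]='r'
First match at index: 5


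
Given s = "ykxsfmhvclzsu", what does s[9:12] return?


Input string: 'ykxsfmhvclzsu'
Operation: slice [9:12]
Extract characters: s[9]='l', s[10]='z', s[11]='s'
Result: lzs


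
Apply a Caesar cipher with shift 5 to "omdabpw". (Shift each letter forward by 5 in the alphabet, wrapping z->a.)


Input: 'omdabpw', shift = 5
Operation: for each letter, (position + 5) mod 26
Mapping: 'o'(14+5=19)->'t', 'm'(12+5=17)->'r', 'd'(3+5=8)->'i', 'a'(0+5=5)->'f', 'b'(1+5=6)->'g', 'p'(15+5=20)->'u', 'w'(22+5=27, 27 mod 26=1)->'b'
Result: trifgub


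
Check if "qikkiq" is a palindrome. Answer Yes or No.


Input string: 'qikkiq'
Reversed: 'qikkiq'
Compare pairs: s[0]='q' vs s[5]='q' (match), s[1]='i' vs s[4]='i' (match), s[2]='k' vs s[3]='k' (match)
Palindrome: Yes


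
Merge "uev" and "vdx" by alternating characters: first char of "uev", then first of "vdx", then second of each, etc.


String 1: 'uev'
String 2: 'vdx'
Operation: alternate characters
Pairs: 'u'+'v', 'e'+'d', 'v'+'x'
Result: uvedvx


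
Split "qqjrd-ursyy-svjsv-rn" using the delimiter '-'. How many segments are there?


Input string: 'qqjrd-ursyy-svjsv-rn'
Delimiter: '-'
Split result: 'qqjrd', 'ursyy', 'svjsv', 'rn'
Number of parts: 4


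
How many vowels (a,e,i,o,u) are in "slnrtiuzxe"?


Input string: 'slnrtiuzxe'
Operation: count vowels (a, e, i, o, u)
Scan: s[0]='s', s[1]='l', s[2]='n', s[3]='r', s[4]='t', s[5]='i' (vowel), s[6]='u' (vowel), s[7]='z', s[8]='x', s[9]='e' (vowel)
Vowels found: 3
Result: 3


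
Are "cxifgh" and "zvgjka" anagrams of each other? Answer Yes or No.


String 1: 'cxifgh' -> sorted: 'cfghix'
String 2: 'zvgjka' -> sorted: 'agjkvz'
Compare sorted forms: 'cfghix' != 'agjkvz'
Anagram: No


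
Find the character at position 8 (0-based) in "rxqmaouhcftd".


Input string: 'rxqmaouhcftd'
Operation: get character at index 8
Index mapping: s[0]='r', s[1]='x', s[2]='q', s[3]='m', s[4]='a', s[5]='o', s[6]='u', s[7]='h', s[8]='c'
Result: 'c'


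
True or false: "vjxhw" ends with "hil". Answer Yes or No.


Input string: 'vjxhw'
Suffix to check: 'hil'
Last 3 characters of input: 'xhw'
Match: False
Result: No


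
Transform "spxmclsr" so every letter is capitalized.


Input string: 'spxmclsr'
Operation: convert each letter to uppercase
Mapping: 's'->'S', 'p'->'P', 'x'->'X', 'm'->'M', 'c'->'C', 'l'->'L', 's'->'S', 'r'->'R'
Result: SPXMCLSR


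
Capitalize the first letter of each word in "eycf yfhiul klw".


Input string: 'eycf yfhiul klw'
Operation: capitalize first letter of each word
Word transformations: 'eycf'->'Eycf', 'yfhiul'->'Yfhiul', 'klw'->'Klw'
Result: Eycf Yfhiul Klw


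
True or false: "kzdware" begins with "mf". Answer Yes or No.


Input string: 'kzdware'
Prefix to check: 'mf'
First 2 characters of input: 'kz'
Match: False
Result: No


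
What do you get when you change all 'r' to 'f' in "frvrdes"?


Input string: 'frvrdes'
Operation: replace 'r' with 'f'
Positions of 'r': 1, 3
After replacement: ffvfdes


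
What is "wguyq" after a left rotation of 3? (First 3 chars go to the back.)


Input: 'wguyq', shift = 3
Operation: split at index 3 and swap parts
Front part s[0:3] = 'wgu'
Back part s[3:] = 'yq'
Rotated = back + front = 'yq' + 'wgu'
Result: yqwgu


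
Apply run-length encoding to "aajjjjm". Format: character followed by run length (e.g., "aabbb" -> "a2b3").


Input: 'aajjjjm'
Operation: identify consecutive runs
Runs: 'aa' -> a2, 'jjjj' -> j4, 'm' -> m1
Encoded: a2j4m1


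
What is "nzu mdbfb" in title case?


Input string: 'nzu mdbfb'
Operation: capitalize first letter of each word
Word transformations: 'nzu'->'Nzu', 'mdbfb'->'Mdbfb'
Result: Nzu Mdbfb


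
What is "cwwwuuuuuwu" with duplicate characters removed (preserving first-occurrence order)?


Input: 'cwwwuuuuuwu'
Operation: keep first occurrence of each character
Scan: s[0]='c' new -> keep; s[1]='w' new -> keep; s[2]='w' seen -> skip; s[3]='w' seen -> skip; s[4]='u' new -> keep; s[5]='u' seen -> skip; s[6]='u' seen -> skip; s[7]='u' seen -> skip; s[8]='u' seen -> skip; s[9]='w' seen -> skip; s[10]='u' seen -> skip
Result: cwu


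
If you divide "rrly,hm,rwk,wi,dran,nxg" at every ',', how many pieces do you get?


Input string: 'rrly,hm,rwk,wi,dran,nxg'
Delimiter: ','
Split result: 'rrly', 'hm', 'rwk', 'wi', 'dran', 'nxg'
Number of parts: 6


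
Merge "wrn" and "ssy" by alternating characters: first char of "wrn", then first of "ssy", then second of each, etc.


String 1: 'wrn'
String 2: 'ssy'
Operation: alternate characters
Pairs: 'w'+'s', 'r'+'s', 'n'+'y'
Result: wsrsny


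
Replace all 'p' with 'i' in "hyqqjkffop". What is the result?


Input string: 'hyqqjkffop'
Operation: replace 'p' with 'i'
Positions of 'p': 9
After replacement: hyqqjkffoi


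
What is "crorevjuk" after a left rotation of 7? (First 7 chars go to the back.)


Input: 'crorevjuk', shift = 7
Operation: split at index 7 and swap parts
Front part s[0:7] = 'crorevj'
Back part s[7:] = 'uk'
Rotated = back + front = 'uk' + 'crorevj'
Result: ukcrorevj


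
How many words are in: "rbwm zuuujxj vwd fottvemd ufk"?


Input string: 'rbwm zuuujxj vwd fottvemd ufk'
Operation: split by spaces
Words found: 'rbwm', 'zuuujxj', 'vwd', 'fottvemd', 'ufk'
Word count: 5


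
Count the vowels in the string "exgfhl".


Input string: 'exgfhl'
Operation: count vowels (a, e, i, o, u)
Scan: s[0]='e' (vowel), s[1]='x', s[2]='g', s[3]='f', s[4]='h', s[5]='l'
Vowels found: 1
Result: 1


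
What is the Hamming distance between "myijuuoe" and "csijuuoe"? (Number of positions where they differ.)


String 1: 'myijuuoe'
String 2: 'csijuuoe'
Compare each position: pos 0: 'm'!='c', pos 1: 'y'!='s', pos 2: 'i'=='i', pos 3: 'j'=='j', pos 4: 'u'=='u', pos 5: 'u'=='u', pos 6: 'o'=='o', pos 7: 'e'=='e'
Differing positions: 2
Hamming distance: 2


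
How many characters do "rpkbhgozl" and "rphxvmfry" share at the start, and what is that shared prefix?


String 1: 'rpkbhgozl'
String 2: 'rphxvmfry'
Compare position by position:
pos 0: 'r' vs 'r' match
pos 1: 'p' vs 'p' match
pos 2: 'k' vs 'h' differ -> stop
Longest common prefix: "rp" (length 2)


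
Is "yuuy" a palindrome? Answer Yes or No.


Input string: 'yuuy'
Reversed: 'yuuy'
Compare pairs: s[0]='y' vs s[3]='y' (match), s[1]='u' vs s[2]='u' (match)
Palindrome: Yes


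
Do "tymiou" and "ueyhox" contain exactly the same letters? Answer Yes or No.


String 1: 'tymiou' -> sorted: 'imotuy'
String 2: 'ueyhox' -> sorted: 'ehouxy'
Compare sorted forms: 'imotuy' != 'ehouxy'
Anagram: No


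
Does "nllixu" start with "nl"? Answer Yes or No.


Input string: 'nllixu'
Prefix to check: 'nl'
First 2 characters of input: 'nl'
Match: True
Result: Yes


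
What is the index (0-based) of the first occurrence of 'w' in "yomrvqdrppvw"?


Input string: 'yomrvqdrppvw'
Target: 'w'
Scanning left to right: s[0]='y', s[1]='o', s[2]='m', s[3]='r', s[4]='v', s[5]='q', s[6]='d', s[7]='r', s[8]='p', s[9]='p', s[10]='v', s[11]='w'
First match at index: 11


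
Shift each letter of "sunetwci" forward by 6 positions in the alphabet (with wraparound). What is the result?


Input: 'sunetwci', shift = 6
Operation: for each letter, (position + 6) mod 26
Mapping: 's'(18+6=24)->'y', 'u'(20+6=26, 26 mod 26=0)->'a', 'n'(13+6=19)->'t', 'e'(4+6=10)->'k', 't'(19+6=25)->'z', 'w'(22+6=28, 28 mod 26=2)->'c', 'c'(2+6=8)->'i', 'i'(8+6=14)->'o'
Result: yatkzcio


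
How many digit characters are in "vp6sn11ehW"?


Input string: 'vp6sn11ehW'
Operation: count digit characters (0-9)
Scan: 'v', 'p', '6'(digit), 's', 'n', '1'(digit), '1'(digit), 'e', 'h', 'W'
Digits found: 3
Result: 3


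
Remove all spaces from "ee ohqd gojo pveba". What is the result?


Input string: 'ee ohqd gojo pveba'
Operation: remove all spaces
Words: 'ee', 'ohqd', 'gojo', 'pveba'
Join without spaces: eeohqdgojopveba


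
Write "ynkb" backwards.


Input string: 'ynkb'
Operation: reverse character order
Original order: 'y' -> 'n' -> 'k' -> 'b'
Reversed order: 'b' -> 'k' -> 'n' -> 'y'
Result: bkny


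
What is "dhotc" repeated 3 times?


Input string: 'dhotc'
Operation: repeat 3 times
Concatenation: 'dhotc' + 'dhotc' + 'dhotc'
Result: dhotcdhotcdhotc


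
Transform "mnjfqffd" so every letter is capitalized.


Input string: 'mnjfqffd'
Operation: convert each letter to uppercase
Mapping: 'm'->'M', 'n'->'N', 'j'->'J', 'f'->'F', 'q'->'Q', 'f'->'F', 'f'->'F', 'd'->'D'
Result: MNJFQFFD


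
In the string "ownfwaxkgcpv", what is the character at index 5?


Input string: 'ownfwaxkgcpv'
Operation: get character at index 5
Index mapping: s[0]='o', s[1]='w', s[2]='n', s[3]='f', s[4]='w', s[5]='a'
Result: 'a'


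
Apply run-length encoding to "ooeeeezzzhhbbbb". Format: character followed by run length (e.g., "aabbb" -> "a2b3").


Input: 'ooeeeezzzhhbbbb'
Operation: identify consecutive runs
Runs: 'oo' -> o2, 'eeee' -> e4, 'zzz' -> z3, 'hh' -> h2, 'bbbb' -> b4
Encoded: o2e4z3h2b4


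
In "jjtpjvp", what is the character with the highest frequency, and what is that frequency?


Input: 'jjtpjvp'
Operation: tally each character
Counts: 'j':3, 'p':2, 't':1, 'v':1
Maximum: 'j' appears 3 times


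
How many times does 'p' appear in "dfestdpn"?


Input string: 'dfestdpn'
Target character: 'p'
Scan each position: s[6]='p'
Matches found at indices: 6
Total: 1


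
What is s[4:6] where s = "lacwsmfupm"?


Input string: 'lacwsmfupm'
Operation: slice [4:6]
Extract characters: s[4]='s', s[5]='m'
Result: sm


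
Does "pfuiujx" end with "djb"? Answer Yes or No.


Input string: 'pfuiujx'
Suffix to check: 'djb'
Last 3 characters of input: 'ujx'
Match: False
Result: No


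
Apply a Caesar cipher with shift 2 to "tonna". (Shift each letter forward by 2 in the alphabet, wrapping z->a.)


Input: 'tonna', shift = 2
Operation: for each letter, (position + 2) mod 26
Mapping: 't'(19+2=21)->'v', 'o'(14+2=16)->'q', 'n'(13+2=15)->'p', 'n'(13+2=15)->'p', 'a'(0+2=2)->'c'
Result: vqppc


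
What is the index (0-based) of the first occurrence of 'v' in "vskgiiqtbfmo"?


Input string: 'vskgiiqtbfmo'
Target: 'v'
Scanning left to right: s[0]='v'
First match at index: 0


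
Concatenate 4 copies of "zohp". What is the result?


Input string: 'zohp'
Operation: repeat 4 times
Concatenation: 'zohp' + 'zohp' + 'zohp' + 'zohp'
Result: zohpzohpzohpzohp


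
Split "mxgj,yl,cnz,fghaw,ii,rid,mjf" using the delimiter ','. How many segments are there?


Input string: 'mxgj,yl,cnz,fghaw,ii,rid,mjf'
Delimiter: ','
Split result: 'mxgj', 'yl', 'cnz', 'fghaw', 'ii', 'rid', 'mjf'
Number of parts: 7


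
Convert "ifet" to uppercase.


Input string: 'ifet'
Operation: convert each letter to uppercase
Mapping: 'i'->'I', 'f'->'F', 'e'->'E', 't'->'T'
Result: IFET


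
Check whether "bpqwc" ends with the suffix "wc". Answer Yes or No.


Input string: 'bpqwc'
Suffix to check: 'wc'
Last 2 characters of input: 'wc'
Match: True
Result: Yes


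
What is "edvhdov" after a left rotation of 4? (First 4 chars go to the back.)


Input: 'edvhdov', shift = 4
Operation: split at index 4 and swap parts
Front part s[0:4] = 'edvh'
Back part s[4:] = 'dov'
Rotated = back + front = 'dov' + 'edvh'
Result: dovedvh


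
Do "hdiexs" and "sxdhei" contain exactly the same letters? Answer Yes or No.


String 1: 'hdiexs' -> sorted: 'dehisx'
String 2: 'sxdhei' -> sorted: 'dehisx'
Compare sorted forms: 'dehisx' == 'dehisx'
Anagram: Yes


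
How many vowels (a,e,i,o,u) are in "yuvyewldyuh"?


Input string: 'yuvyewldyuh'
Operation: count vowels (a, e, i, o, u)
Scan: s[0]='y', s[1]='u' (vowel), s[2]='v', s[3]='y', s[4]='e' (vowel), s[5]='w', s[6]='l', s[7]='d', s[8]='y', s[9]='u' (vowel), s[10]='h'
Vowels found: 3
Result: 3


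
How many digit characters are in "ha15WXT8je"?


Input string: 'ha15WXT8je'
Operation: count digit characters (0-9)
Scan: 'h', 'a', '1'(digit), '5'(digit), 'W', 'X', 'T', '8'(digit), 'j', 'e'
Digits found: 3
Result: 3


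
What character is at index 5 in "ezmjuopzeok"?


Input string: 'ezmjuopzeok'
Operation: get character at index 5
Index mapping: s[0]='e', s[1]='z', s[2]='m', s[3]='j', s[4]='u', s[5]='o'
Result: 'o'


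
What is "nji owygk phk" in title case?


Input string: 'nji owygk phk'
Operation: capitalize first letter of each word
Word transformations: 'nji'->'Nji', 'owygk'->'Owygk', 'phk'->'Phk'
Result: Nji Owygk Phk


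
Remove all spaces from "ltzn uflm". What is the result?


Input string: 'ltzn uflm'
Operation: remove all spaces
Words: 'ltzn', 'uflm'
Join without spaces: ltznuflm


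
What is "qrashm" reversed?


Input string: 'qrashm'
Operation: reverse character order
Original order: 'q' -> 'r' -> 'a' -> 's' -> 'h' -> 'm'
Reversed order: 'm' -> 'h' -> 's' -> 'a' -> 'r' -> 'q'
Result: mhsarq


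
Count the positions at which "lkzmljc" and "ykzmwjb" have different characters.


String 1: 'lkzmljc'
String 2: 'ykzmwjb'
Compare each position: pos 0: 'l'!='y', pos 1: 'k'=='k', pos 2: 'z'=='z', pos 3: 'm'=='m', pos 4: 'l'!='w', pos 5: 'j'=='j', pos 6: 'c'!='b'
Differing positions: 3
Hamming distance: 3


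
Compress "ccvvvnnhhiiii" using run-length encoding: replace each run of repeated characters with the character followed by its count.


Input: 'ccvvvnnhhiiii'
Operation: identify consecutive runs
Runs: 'cc' -> c2, 'vvv' -> v3, 'nn' -> n2, 'hh' -> h2, 'iiii' -> i4
Encoded: c2v3n2h2i4


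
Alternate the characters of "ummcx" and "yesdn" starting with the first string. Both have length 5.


String 1: 'ummcx'
String 2: 'yesdn'
Operation: alternate characters
Pairs: 'u'+'y', 'm'+'e', 'm'+'s', 'c'+'d', 'x'+'n'
Result: uymemscdxn


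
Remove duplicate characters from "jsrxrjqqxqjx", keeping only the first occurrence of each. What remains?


Input: 'jsrxrjqqxqjx'
Operation: keep first occurrence of each character
Scan: s[0]='j' new -> keep; s[1]='s' new -> keep; s[2]='r' new -> keep; s[3]='x' new -> keep; s[4]='r' seen -> skip; s[5]='j' seen -> skip; s[6]='q' new -> keep; s[7]='q' seen -> skip; s[8]='x' seen -> skip; s[9]='q' seen -> skip; s[10]='j' seen -> skip; s[11]='x' seen -> skip
Result: jsrxq


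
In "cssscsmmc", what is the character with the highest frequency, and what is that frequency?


Input: 'cssscsmmc'
Operation: tally each character
Counts: 'c':3, 'm':2, 's':4
Maximum: 's' appears 4 times


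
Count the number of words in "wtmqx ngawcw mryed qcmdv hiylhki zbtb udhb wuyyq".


Input string: 'wtmqx ngawcw mryed qcmdv hiylhki zbtb udhb wuyyq'
Operation: split by spaces
Words found: 'wtmqx', 'ngawcw', 'mryed', 'qcmdv', 'hiylhki', 'zbtb', 'udhb', 'wuyyq'
Word count: 8


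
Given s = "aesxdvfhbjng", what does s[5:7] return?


Input string: 'aesxdvfhbjng'
Operation: slice [5:7]
Extract characters: s[5]='v', s[6]='f'
Result: vf


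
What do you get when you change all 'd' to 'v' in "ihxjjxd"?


Input string: 'ihxjjxd'
Operation: replace 'd' with 'v'
Positions of 'd': 6
After replacement: ihxjjxv


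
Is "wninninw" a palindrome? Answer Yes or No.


Input string: 'wninninw'
Reversed: 'wninninw'
Compare pairs: s[0]='w' vs s[7]='w' (match), s[1]='n' vs s[6]='n' (match), s[2]='i' vs s[5]='i' (match), s[3]='n' vs s[4]='n' (match)
Palindrome: Yes


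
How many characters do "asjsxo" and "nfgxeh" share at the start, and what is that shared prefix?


String 1: 'asjsxo'
String 2: 'nfgxeh'
Compare position by position:
pos 0: 'a' vs 'n' differ -> stop
Longest common prefix: "" (length 0)


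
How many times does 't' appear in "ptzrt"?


Input string: 'ptzrt'
Target character: 't'
Scan each position: s[1]='t', s[4]='t'
Matches found at indices: 1, 4
Total: 2


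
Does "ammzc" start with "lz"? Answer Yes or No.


Input string: 'ammzc'
Prefix to check: 'lz'
First 2 characters of input: 'am'
Match: False
Result: No


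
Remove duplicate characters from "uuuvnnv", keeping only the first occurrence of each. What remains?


Input: 'uuuvnnv'
Operation: keep first occurrence of each character
Scan: s[0]='u' new -> keep; s[1]='u' seen -> skip; s[2]='u' seen -> skip; s[3]='v' new -> keep; s[4]='n' new -> keep; s[5]='n' seen -> skip; s[6]='v' seen -> skip
Result: uvn


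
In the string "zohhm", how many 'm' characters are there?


Input string: 'zohhm'
Target character: 'm'
Scan each position: s[4]='m'
Matches found at indices: 4
Total: 1


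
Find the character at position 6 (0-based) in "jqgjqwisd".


Input string: 'jqgjqwisd'
Operation: get character at index 6
Index mapping: s[0]='j', s[1]='q', s[2]='g', s[3]='j', s[4]='q', s[5]='w', s[6]='i'
Result: 'i'


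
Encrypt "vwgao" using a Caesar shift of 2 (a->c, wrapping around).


Input: 'vwgao', shift = 2
Operation: for each letter, (position + 2) mod 26
Mapping: 'v'(21+2=23)->'x', 'w'(22+2=24)->'y', 'g'(6+2=8)->'i', 'a'(0+2=2)->'c', 'o'(14+2=16)->'q'
Result: xyicq


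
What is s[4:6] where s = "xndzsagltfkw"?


Input string: 'xndzsagltfkw'
Operation: slice [4:6]
Extract characters: s[4]='s', s[5]='a'
Result: sa


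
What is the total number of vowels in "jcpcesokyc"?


Input string: 'jcpcesokyc'
Operation: count vowels (a, e, i, o, u)
Scan: s[0]='j', s[1]='c', s[2]='p', s[3]='c', s[4]='e' (vowel), s[5]='s', s[6]='o' (vowel), s[7]='k', s[8]='y', s[9]='c'
Vowels found: 2
Result: 2


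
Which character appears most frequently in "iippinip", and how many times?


Input: 'iippinip'
Operation: tally each character
Counts: 'i':4, 'n':1, 'p':3
Maximum: 'i' appears 4 times


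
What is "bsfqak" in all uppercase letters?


Input string: 'bsfqak'
Operation: convert each letter to uppercase
Mapping: 'b'->'B', 's'->'S', 'f'->'F', 'q'->'Q', 'a'->'A', 'k'->'K'
Result: BSFQAK


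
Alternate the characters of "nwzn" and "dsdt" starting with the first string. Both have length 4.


String 1: 'nwzn'
String 2: 'dsdt'
Operation: alternate characters
Pairs: 'n'+'d', 'w'+'s', 'z'+'d', 'n'+'t'
Result: ndwszdnt


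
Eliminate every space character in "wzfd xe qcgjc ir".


Input string: 'wzfd xe qcgjc ir'
Operation: remove all spaces
Words: 'wzfd', 'xe', 'qcgjc', 'ir'
Join without spaces: wzfdxeqcgjcir


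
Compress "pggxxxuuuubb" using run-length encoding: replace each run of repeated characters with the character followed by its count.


Input: 'pggxxxuuuubb'
Operation: identify consecutive runs
Runs: 'p' -> p1, 'gg' -> g2, 'xxx' -> x3, 'uuuu' -> u4, 'bb' -> b2
Encoded: p1g2x3u4b2


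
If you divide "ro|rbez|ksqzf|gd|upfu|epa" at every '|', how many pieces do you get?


Input string: 'ro|rbez|ksqzf|gd|upfu|epa'
Delimiter: '|'
Split result: 'ro', 'rbez', 'ksqzf', 'gd', 'upfu', 'epa'
Number of parts: 6


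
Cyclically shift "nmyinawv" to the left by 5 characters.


Input: 'nmyinawv', shift = 5
Operation: split at index 5 and swap parts
Front part s[0:5] = 'nmyin'
Back part s[5:] = 'awv'
Rotated = back + front = 'awv' + 'nmyin'
Result: awvnmyin


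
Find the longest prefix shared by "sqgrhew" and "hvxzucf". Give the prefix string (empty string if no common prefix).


String 1: 'sqgrhew'
String 2: 'hvxzucf'
Compare position by position:
pos 0: 's' vs 'h' differ -> stop
Longest common prefix: "" (length 0)


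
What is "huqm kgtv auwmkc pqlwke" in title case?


Input string: 'huqm kgtv auwmkc pqlwke'
Operation: capitalize first letter of each word
Word transformations: 'huqm'->'Huqm', 'kgtv'->'Kgtv', 'auwmkc'->'Auwmkc', 'pqlwke'->'Pqlwke'
Result: Huqm Kgtv Auwmkc Pqlwke


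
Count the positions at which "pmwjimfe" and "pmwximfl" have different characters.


String 1: 'pmwjimfe'
String 2: 'pmwximfl'
Compare each position: pos 0: 'p'=='p', pos 1: 'm'=='m', pos 2: 'w'=='w', pos 3: 'j'!='x', pos 4: 'i'=='i', pos 5: 'm'=='m', pos 6: 'f'=='f', pos 7: 'e'!='l'
Differing positions: 2
Hamming distance: 2


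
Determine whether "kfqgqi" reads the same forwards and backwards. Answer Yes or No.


Input string: 'kfqgqi'
Reversed: 'iqgqfk'
Compare pairs: s[0]='k' vs s[5]='i' (mismatch), s[1]='f' vs s[4]='q' (mismatch), s[2]='q' vs s[3]='g' (mismatch)
Palindrome: No


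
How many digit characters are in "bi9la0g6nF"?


Input string: 'bi9la0g6nF'
Operation: count digit characters (0-9)
Scan: 'b', 'i', '9'(digit), 'l', 'a', '0'(digit), 'g', '6'(digit), 'n', 'F'
Digits found: 3
Result: 3


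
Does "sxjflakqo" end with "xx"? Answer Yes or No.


Input string: 'sxjflakqo'
Suffix to check: 'xx'
Last 2 characters of input: 'qo'
Match: False
Result: No


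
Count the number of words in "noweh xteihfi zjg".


Input string: 'noweh xteihfi zjg'
Operation: split by spaces
Words found: 'noweh', 'xteihfi', 'zjg'
Word count: 3


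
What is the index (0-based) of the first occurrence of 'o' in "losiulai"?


Input string: 'losiulai'
Target: 'o'
Scanning left to right: s[0]='l', s[1]='o'
First match at index: 1


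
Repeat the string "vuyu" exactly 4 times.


Input string: 'vuyu'
Operation: repeat 4 times
Concatenation: 'vuyu' + 'vuyu' + 'vuyu' + 'vuyu'
Result: vuyuvuyuvuyuvuyu


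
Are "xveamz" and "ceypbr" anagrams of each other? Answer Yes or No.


String 1: 'xveamz' -> sorted: 'aemvxz'
String 2: 'ceypbr' -> sorted: 'bcepry'
Compare sorted forms: 'aemvxz' != 'bcepry'
Anagram: No


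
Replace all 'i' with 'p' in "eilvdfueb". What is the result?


Input string: 'eilvdfueb'
Operation: replace 'i' with 'p'
Positions of 'i': 1
After replacement: eplvdfueb


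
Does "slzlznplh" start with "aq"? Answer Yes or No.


Input string: 'slzlznplh'
Prefix to check: 'aq'
First 2 characters of input: 'sl'
Match: False
Result: No


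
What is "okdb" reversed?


Input string: 'okdb'
Operation: reverse character order
Original order: 'o' -> 'k' -> 'd' -> 'b'
Reversed order: 'b' -> 'd' -> 'k' -> 'o'
Result: bdko


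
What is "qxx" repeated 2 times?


Input string: 'qxx'
Operation: repeat 2 times
Concatenation: 'qxx' + 'qxx'
Result: qxxqxx


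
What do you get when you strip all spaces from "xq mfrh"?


Input string: 'xq mfrh'
Operation: remove all spaces
Words: 'xq', 'mfrh'
Join without spaces: xqmfrh


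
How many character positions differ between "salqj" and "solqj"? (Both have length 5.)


String 1: 'salqj'
String 2: 'solqj'
Compare each position: pos 0: 's'=='s', pos 1: 'a'!='o', pos 2: 'l'=='l', pos 3: 'q'=='q', pos 4: 'j'=='j'
Differing positions: 1
Hamming distance: 1


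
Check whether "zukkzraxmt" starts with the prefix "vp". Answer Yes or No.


Input string: 'zukkzraxmt'
Prefix to check: 'vp'
First 2 characters of input: 'zu'
Match: False
Result: No


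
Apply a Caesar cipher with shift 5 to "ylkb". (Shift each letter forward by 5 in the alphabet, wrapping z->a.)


Input: 'ylkb', shift = 5
Operation: for each letter, (position + 5) mod 26
Mapping: 'y'(24+5=29, 29 mod 26=3)->'d', 'l'(11+5=16)->'q', 'k'(10+5=15)->'p', 'b'(1+5=6)->'g'
Result: dqpg


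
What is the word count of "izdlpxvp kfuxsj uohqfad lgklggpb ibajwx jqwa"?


Input string: 'izdlpxvp kfuxsj uohqfad lgklggpb ibajwx jqwa'
Operation: split by spaces
Words found: 'izdlpxvp', 'kfuxsj', 'uohqfad', 'lgklggpb', 'ibajwx', 'jqwa'
Word count: 6


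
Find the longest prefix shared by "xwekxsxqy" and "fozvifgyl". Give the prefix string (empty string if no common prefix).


String 1: 'xwekxsxqy'
String 2: 'fozvifgyl'
Compare position by position:
pos 0: 'x' vs 'f' differ -> stop
Longest common prefix: "" (length 0)


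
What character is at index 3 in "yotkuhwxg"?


Input string: 'yotkuhwxg'
Operation: get character at index 3
Index mapping: s[0]='y', s[1]='o', s[2]='t', s[3]='k'
Result: 'k'


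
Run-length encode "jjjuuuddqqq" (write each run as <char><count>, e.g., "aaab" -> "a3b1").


Input: 'jjjuuuddqqq'
Operation: identify consecutive runs
Runs: 'jjj' -> j3, 'uuu' -> u3, 'dd' -> d2, 'qqq' -> q3
Encoded: j3u3d2q3


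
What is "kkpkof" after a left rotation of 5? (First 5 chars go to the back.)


Input: 'kkpkof', shift = 5
Operation: split at index 5 and swap parts
Front part s[0:5] = 'kkpko'
Back part s[5:] = 'f'
Rotated = back + front = 'f' + 'kkpko'
Result: fkkpko


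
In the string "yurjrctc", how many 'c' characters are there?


Input string: 'yurjrctc'
Target character: 'c'
Scan each position: s[5]='c', s[7]='c'
Matches found at indices: 5, 7
Total: 2


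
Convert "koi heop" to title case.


Input string: 'koi heop'
Operation: capitalize first letter of each word
Word transformations: 'koi'->'Koi', 'heop'->'Heop'
Result: Koi Heop


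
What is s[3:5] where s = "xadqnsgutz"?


Input string: 'xadqnsgutz'
Operation: slice [3:5]
Extract characters: s[3]='q', s[4]='n'
Result: qn


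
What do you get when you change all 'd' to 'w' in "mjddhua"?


Input string: 'mjddhua'
Operation: replace 'd' with 'w'
Positions of 'd': 2, 3
After replacement: mjwwhua


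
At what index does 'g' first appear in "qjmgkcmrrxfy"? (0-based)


Input string: 'qjmgkcmrrxfy'
Target: 'g'
Scanning left to right: s[0]='q', s[1]='j', s[2]='m', s[3]='g'
First match at index: 3


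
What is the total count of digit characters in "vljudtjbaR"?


Input string: 'vljudtjbaR'
Operation: count digit characters (0-9)
Scan: 'v', 'l', 'j', 'u', 'd', 't', 'j', 'b', 'a', 'R'
Digits found: 0
Result: 0


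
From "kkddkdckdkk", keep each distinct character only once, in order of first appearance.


Input: 'kkddkdckdkk'
Operation: keep first occurrence of each character
Scan: s[0]='k' new -> keep; s[1]='k' seen -> skip; s[2]='d' new -> keep; s[3]='d' seen -> skip; s[4]='k' seen -> skip; s[5]='d' seen -> skip; s[6]='c' new -> keep; s[7]='k' seen -> skip; s[8]='d' seen -> skip; s[9]='k' seen -> skip; s[10]='k' seen -> skip
Result: kdc


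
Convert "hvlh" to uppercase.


Input string: 'hvlh'
Operation: convert each letter to uppercase
Mapping: 'h'->'H', 'v'->'V', 'l'->'L', 'h'->'H'
Result: HVLH


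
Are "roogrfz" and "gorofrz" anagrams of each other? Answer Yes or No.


String 1: 'roogrfz' -> sorted: 'fgoorrz'
String 2: 'gorofrz' -> sorted: 'fgoorrz'
Compare sorted forms: 'fgoorrz' == 'fgoorrz'
Anagram: Yes


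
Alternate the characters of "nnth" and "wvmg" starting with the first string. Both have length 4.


String 1: 'nnth'
String 2: 'wvmg'
Operation: alternate characters
Pairs: 'n'+'w', 'n'+'v', 't'+'m', 'h'+'g'
Result: nwnvtmhg


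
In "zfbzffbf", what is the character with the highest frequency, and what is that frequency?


Input: 'zfbzffbf'
Operation: tally each character
Counts: 'b':2, 'f':4, 'z':2
Maximum: 'f' appears 4 times


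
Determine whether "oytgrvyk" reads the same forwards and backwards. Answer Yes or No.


Input string: 'oytgrvyk'
Reversed: 'kyvrgtyo'
Compare pairs: s[0]='o' vs s[7]='k' (mismatch), s[1]='y' vs s[6]='y' (match), s[2]='t' vs s[5]='v' (mismatch), s[3]='g' vs s[4]='r' (mismatch)
Palindrome: No


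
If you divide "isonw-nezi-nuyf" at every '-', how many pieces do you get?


Input string: 'isonw-nezi-nuyf'
Delimiter: '-'
Split result: 'isonw', 'nezi', 'nuyf'
Number of parts: 3


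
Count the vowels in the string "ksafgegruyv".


Input string: 'ksafgegruyv'
Operation: count vowels (a, e, i, o, u)
Scan: s[0]='k', s[1]='s', s[2]='a' (vowel), s[3]='f', s[4]='g', s[5]='e' (vowel), s[6]='g', s[7]='r', s[8]='u' (vowel), s[9]='y', s[10]='v'
Vowels found: 3
Result: 3


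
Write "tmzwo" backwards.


Input string: 'tmzwo'
Operation: reverse character order
Original order: 't' -> 'm' -> 'z' -> 'w' -> 'o'
Reversed order: 'o' -> 'w' -> 'z' -> 'm' -> 't'
Result: owzmt


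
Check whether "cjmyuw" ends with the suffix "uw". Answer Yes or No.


Input string: 'cjmyuw'
Suffix to check: 'uw'
Last 2 characters of input: 'uw'
Match: True
Result: Yes


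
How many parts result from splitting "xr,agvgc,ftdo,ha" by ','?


Input string: 'xr,agvgc,ftdo,ha'
Delimiter: ','
Split result: 'xr', 'agvgc', 'ftdo', 'ha'
Number of parts: 4


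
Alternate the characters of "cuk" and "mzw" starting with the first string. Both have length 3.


String 1: 'cuk'
String 2: 'mzw'
Operation: alternate characters
Pairs: 'c'+'m', 'u'+'z', 'k'+'w'
Result: cmuzkw
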